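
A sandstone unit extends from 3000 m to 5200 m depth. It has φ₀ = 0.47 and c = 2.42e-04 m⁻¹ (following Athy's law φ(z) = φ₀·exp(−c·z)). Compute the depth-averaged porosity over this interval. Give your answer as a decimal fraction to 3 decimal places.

0.176

Working in km (1 km = 1000 m; c in km⁻¹ = c in m⁻¹ × 1000):
⟨φ⟩ = (1/(z₂−z₁)) ∫ φ₀ e^(−cz) dz = φ₀·(e^(−c·z₁) − e^(−c·z₂)) / (c·(z₂−z₁))
e^(−0.242×3) = 0.4838; e^(−0.242×5.2) = 0.2841
⟨φ⟩ = 0.47 × (0.4838 − 0.2841) / (0.242 × 2.2) = 0.47 × 0.3752 = 0.1763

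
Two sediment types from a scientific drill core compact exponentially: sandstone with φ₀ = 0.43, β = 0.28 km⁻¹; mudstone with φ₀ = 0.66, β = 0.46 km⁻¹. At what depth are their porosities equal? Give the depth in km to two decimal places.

2.38 km

Set φ₀ₐ e^(−βₐd) = φ₀ᵦ e^(−βᵦd) ⇒ ln(φ₀ₐ/φ₀ᵦ) = (βₐ − βᵦ)·d
d = ln(0.43/0.66) / (0.28 − 0.46) = -0.4285 / -0.18 = 2.380 km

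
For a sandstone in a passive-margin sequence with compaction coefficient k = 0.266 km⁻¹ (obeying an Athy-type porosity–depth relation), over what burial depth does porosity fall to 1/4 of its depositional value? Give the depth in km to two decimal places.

φ/φ₀ = 1/4 ⇒ exp(−k·d) = 1/4 ⇒ d = ln(4) / k
d = 1.3863 / 0.266 = 5.212 km

5.21 km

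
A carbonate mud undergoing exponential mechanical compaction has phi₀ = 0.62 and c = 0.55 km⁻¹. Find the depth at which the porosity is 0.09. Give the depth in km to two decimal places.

3.51 km

Invert Athy's law: d = ln(phi₀/phi) / c
d = ln(0.62/0.09) / 0.55 = ln(6.889) / 0.55 = 1.9299 / 0.55 = 3.509 km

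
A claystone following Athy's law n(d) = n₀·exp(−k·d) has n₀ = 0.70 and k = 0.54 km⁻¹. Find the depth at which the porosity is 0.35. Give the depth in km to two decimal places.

Invert Athy's law: d = ln(n₀/n) / k
d = ln(0.7/0.35) / 0.54 = ln(2) / 0.54 = 0.6931 / 0.54 = 1.284 km

1.28 km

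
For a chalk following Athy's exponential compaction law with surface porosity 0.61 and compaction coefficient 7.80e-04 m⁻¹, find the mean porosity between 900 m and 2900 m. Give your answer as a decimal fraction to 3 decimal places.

Working in km (1 km = 1000 m; β in km⁻¹ = β in m⁻¹ × 1000):
⟨phi⟩ = (1/(Z₂−Z₁)) ∫ phi₀ e^(−βZ) dZ = phi₀·(e^(−β·Z₁) − e^(−β·Z₂)) / (β·(Z₂−Z₁))
e^(−0.78×0.9) = 0.4956; e^(−0.78×2.9) = 0.1041
⟨phi⟩ = 0.61 × (0.4956 − 0.1041) / (0.78 × 2) = 0.61 × 0.2509 = 0.1531

0.153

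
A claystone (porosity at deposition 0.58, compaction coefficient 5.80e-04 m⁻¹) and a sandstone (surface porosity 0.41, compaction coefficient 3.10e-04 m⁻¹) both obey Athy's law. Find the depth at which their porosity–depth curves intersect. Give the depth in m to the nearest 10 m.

Working in km (1 km = 1000 m; c in km⁻¹ = c in m⁻¹ × 1000):
Set φ₀ₐ e^(−cₐz) = φ₀ᵦ e^(−cᵦz) ⇒ ln(φ₀ₐ/φ₀ᵦ) = (cₐ − cᵦ)·z
z = ln(0.58/0.41) / (0.58 − 0.31) = 0.3469 / 0.27 = 1.285 km

1280 m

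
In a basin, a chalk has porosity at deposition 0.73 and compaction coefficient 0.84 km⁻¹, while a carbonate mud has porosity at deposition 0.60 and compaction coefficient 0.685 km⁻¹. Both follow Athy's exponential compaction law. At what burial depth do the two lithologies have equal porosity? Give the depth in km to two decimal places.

Set n₀ₐ e^(−βₐZ) = n₀ᵦ e^(−βᵦZ) ⇒ ln(n₀ₐ/n₀ᵦ) = (βₐ − βᵦ)·Z
Z = ln(0.73/0.6) / (0.84 − 0.685) = 0.1961 / 0.155 = 1.265 km

1.27 km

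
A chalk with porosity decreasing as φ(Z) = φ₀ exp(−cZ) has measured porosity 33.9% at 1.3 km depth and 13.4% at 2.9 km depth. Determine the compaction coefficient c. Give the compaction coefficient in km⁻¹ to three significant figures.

Athy: φ(Z) = φ₀ e^(−cZ) ⇒ φ₁/φ₂ = e^{c(Z₂−Z₁)} ⇒ c = ln(φ₁/φ₂)/(Z₂−Z₁)
c = ln(0.339/0.134) / (2.9 − 1.3) = ln(2.53) / 1.6 = 0.9282 / 1.6 = 0.5801 km⁻¹

0.580 km⁻¹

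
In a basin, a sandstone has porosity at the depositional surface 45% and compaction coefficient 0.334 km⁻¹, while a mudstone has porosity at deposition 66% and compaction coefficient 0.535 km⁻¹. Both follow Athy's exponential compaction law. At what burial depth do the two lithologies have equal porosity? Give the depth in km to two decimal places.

Set phi₀ₐ e^(−kₐZ) = phi₀ᵦ e^(−kᵦZ) ⇒ ln(phi₀ₐ/phi₀ᵦ) = (kₐ − kᵦ)·Z
Z = ln(0.45/0.66) / (0.334 − 0.535) = -0.3830 / -0.201 = 1.905 km

1.91 km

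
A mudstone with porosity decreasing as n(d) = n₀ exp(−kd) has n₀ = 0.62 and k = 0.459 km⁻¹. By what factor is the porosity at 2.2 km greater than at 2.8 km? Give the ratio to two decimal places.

n(d₁)/n(d₂) = e^(−k·d₁)/e^(−k·d₂) = e^{k(d₂−d₁)}
= exp(0.459 × 0.6) = exp(0.2754) = 1.3171

1.32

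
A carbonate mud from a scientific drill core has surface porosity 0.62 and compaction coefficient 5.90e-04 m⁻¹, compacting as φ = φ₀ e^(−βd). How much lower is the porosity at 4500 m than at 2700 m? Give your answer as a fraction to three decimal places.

Working in km (1 km = 1000 m; β in km⁻¹ = β in m⁻¹ × 1000):
φ(2.7) = 0.62·e^(−0.59×2.7) = 0.1261
φ(4.5) = 0.62·e^(−0.59×4.5) = 0.0436
Δφ = 0.1261 − 0.0436 = 0.0825

0.082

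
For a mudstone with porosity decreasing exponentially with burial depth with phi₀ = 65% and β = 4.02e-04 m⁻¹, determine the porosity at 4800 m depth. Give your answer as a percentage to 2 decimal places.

Working in km (1 km = 1000 m; β in km⁻¹ = β in m⁻¹ × 1000):
phi = phi₀·exp(−β·Z) = 0.65 × exp(−0.402 × 4.8) = 0.65 × exp(−1.93)
  = 0.65 × 0.1452 = 0.0944

9.44%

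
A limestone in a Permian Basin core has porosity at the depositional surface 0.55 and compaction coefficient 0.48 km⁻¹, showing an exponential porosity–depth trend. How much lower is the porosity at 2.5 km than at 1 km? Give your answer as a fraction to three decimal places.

0.175

n(1) = 0.55·e^(−0.48×1) = 0.3403
n(2.5) = 0.55·e^(−0.48×2.5) = 0.1657
Δn = 0.3403 − 0.1657 = 0.1747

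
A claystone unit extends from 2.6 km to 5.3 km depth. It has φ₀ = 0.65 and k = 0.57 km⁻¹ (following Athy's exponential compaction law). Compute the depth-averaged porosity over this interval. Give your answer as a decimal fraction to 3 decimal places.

⟨φ⟩ = (1/(d₂−d₁)) ∫ φ₀ e^(−kd) dd = φ₀·(e^(−k·d₁) − e^(−k·d₂)) / (k·(d₂−d₁))
e^(−0.57×2.6) = 0.2272; e^(−0.57×5.3) = 0.0488
⟨φ⟩ = 0.65 × (0.2272 − 0.0488) / (0.57 × 2.7) = 0.65 × 0.1159 = 0.0754

0.075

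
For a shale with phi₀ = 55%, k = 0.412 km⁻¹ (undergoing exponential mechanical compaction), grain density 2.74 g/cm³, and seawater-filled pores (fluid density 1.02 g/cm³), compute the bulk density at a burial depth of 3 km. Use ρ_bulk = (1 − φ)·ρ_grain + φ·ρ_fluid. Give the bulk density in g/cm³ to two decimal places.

Porosity at depth: phi = 0.55·exp(−0.412×3) = 0.55×0.2905 = 0.1598
Bulk density: ρ_b = (1−phi)ρ_g + phi·ρ_f = 0.8402×2.74 + 0.1598×1.02
       = 2.302 + 0.163 = 2.465 g/cm³

2.47 g/cm³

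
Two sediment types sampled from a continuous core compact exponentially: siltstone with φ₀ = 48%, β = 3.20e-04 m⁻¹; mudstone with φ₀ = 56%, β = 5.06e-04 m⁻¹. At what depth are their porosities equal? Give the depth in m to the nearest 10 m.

830 m

Working in km (1 km = 1000 m; β in km⁻¹ = β in m⁻¹ × 1000):
Set φ₀ₐ e^(−βₐz) = φ₀ᵦ e^(−βᵦz) ⇒ ln(φ₀ₐ/φ₀ᵦ) = (βₐ − βᵦ)·z
z = ln(0.48/0.56) / (0.32 − 0.506) = -0.1542 / -0.186 = 0.829 km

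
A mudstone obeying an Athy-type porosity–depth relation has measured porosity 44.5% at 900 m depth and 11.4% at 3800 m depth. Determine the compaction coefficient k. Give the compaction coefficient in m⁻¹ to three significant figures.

0.000470 m⁻¹

Working in km (1 km = 1000 m; k in km⁻¹ = k in m⁻¹ × 1000):
Athy: φ(Z) = φ₀ e^(−kZ) ⇒ φ₁/φ₂ = e^{k(Z₂−Z₁)} ⇒ k = ln(φ₁/φ₂)/(Z₂−Z₁)
k = ln(0.445/0.114) / (3.8 − 0.9) = ln(3.904) / 2.9 = 1.3619 / 2.9 = 0.4696 km⁻¹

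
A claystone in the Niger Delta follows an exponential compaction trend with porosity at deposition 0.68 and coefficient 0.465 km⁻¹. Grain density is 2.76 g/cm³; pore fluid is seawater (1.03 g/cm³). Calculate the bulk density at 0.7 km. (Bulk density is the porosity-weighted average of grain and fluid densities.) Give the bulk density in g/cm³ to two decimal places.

Porosity at depth: n = 0.68·exp(−0.465×0.7) = 0.68×0.7222 = 0.4911
Bulk density: ρ_b = (1−n)ρ_g + n·ρ_f = 0.5089×2.76 + 0.4911×1.03
       = 1.405 + 0.506 = 1.910 g/cm³

1.91 g/cm³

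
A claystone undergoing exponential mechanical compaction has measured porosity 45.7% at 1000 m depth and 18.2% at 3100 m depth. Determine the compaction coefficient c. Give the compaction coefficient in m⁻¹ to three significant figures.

0.000438 m⁻¹

Working in km (1 km = 1000 m; c in km⁻¹ = c in m⁻¹ × 1000):
Athy: n(d) = n₀ e^(−cd) ⇒ n₁/n₂ = e^{c(d₂−d₁)} ⇒ c = ln(n₁/n₂)/(d₂−d₁)
c = ln(0.457/0.182) / (3.1 − 1) = ln(2.511) / 2.1 = 0.9207 / 2.1 = 0.4384 km⁻¹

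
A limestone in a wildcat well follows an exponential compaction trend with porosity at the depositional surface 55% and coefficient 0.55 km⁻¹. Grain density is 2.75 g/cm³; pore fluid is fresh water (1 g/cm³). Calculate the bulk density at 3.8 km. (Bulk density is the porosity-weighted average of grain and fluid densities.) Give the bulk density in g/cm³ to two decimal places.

2.63 g/cm³

Porosity at depth: φ = 0.55·exp(−0.55×3.8) = 0.55×0.1237 = 0.0680
Bulk density: ρ_b = (1−φ)ρ_g + φ·ρ_f = 0.9320×2.75 + 0.0680×1
       = 2.563 + 0.068 = 2.631 g/cm³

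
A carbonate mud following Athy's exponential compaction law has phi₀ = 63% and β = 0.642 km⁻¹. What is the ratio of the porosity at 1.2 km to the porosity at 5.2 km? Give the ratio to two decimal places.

13.04

phi(d₁)/phi(d₂) = e^(−β·d₁)/e^(−β·d₂) = e^{β(d₂−d₁)}
= exp(0.642 × 4) = exp(2.568) = 13.0397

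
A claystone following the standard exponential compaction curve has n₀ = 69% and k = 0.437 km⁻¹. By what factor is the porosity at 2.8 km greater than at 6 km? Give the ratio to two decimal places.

4.05

n(d₁)/n(d₂) = e^(−k·d₁)/e^(−k·d₂) = e^{k(d₂−d₁)}
= exp(0.437 × 3.2) = exp(1.398) = 4.0487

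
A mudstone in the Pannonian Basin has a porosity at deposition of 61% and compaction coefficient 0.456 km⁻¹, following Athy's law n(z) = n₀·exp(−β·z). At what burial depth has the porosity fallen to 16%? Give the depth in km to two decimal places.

2.93 km

Invert Athy's law: z = ln(n₀/n) / β
z = ln(0.61/0.16) / 0.456 = ln(3.812) / 0.456 = 1.3383 / 0.456 = 2.935 km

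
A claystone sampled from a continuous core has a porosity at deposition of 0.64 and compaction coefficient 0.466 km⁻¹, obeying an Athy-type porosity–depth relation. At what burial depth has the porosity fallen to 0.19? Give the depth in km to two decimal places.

2.61 km

Invert Athy's law: z = ln(phi₀/phi) / c
z = ln(0.64/0.19) / 0.466 = ln(3.368) / 0.466 = 1.2144 / 0.466 = 2.606 km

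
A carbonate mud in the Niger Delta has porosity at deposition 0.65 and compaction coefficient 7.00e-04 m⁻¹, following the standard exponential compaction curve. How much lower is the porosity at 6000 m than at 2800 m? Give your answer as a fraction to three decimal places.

0.082

Working in km (1 km = 1000 m; c in km⁻¹ = c in m⁻¹ × 1000):
φ(2.8) = 0.65·e^(−0.7×2.8) = 0.0916
φ(6) = 0.65·e^(−0.7×6) = 0.0097
Δφ = 0.0916 − 0.0097 = 0.0818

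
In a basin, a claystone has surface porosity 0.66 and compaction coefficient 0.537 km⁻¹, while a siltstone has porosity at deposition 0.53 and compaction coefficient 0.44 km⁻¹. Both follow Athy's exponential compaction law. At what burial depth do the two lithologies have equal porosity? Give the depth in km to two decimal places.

Set φ₀ₐ e^(−kₐZ) = φ₀ᵦ e^(−kᵦZ) ⇒ ln(φ₀ₐ/φ₀ᵦ) = (kₐ − kᵦ)·Z
Z = ln(0.66/0.53) / (0.537 − 0.44) = 0.2194 / 0.097 = 2.261 km

2.26 km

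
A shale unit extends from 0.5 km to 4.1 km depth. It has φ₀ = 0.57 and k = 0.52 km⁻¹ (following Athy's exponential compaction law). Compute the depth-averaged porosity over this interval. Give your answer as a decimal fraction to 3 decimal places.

0.199

⟨φ⟩ = (1/(z₂−z₁)) ∫ φ₀ e^(−kz) dz = φ₀·(e^(−k·z₁) − e^(−k·z₂)) / (k·(z₂−z₁))
e^(−0.52×0.5) = 0.7711; e^(−0.52×4.1) = 0.1186
⟨φ⟩ = 0.57 × (0.7711 − 0.1186) / (0.52 × 3.6) = 0.57 × 0.3485 = 0.1987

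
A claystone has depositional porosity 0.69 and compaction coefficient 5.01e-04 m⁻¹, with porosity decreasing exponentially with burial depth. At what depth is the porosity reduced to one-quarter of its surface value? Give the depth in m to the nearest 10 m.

2770 m

Working in km (1 km = 1000 m; β in km⁻¹ = β in m⁻¹ × 1000):
n/n₀ = 1/4 ⇒ exp(−β·z) = 1/4 ⇒ z = ln(4) / β
z = 1.3863 / 0.501 = 2.767 km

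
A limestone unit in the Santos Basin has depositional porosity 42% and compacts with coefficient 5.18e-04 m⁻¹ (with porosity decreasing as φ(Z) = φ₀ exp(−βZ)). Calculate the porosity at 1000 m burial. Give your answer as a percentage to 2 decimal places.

Working in km (1 km = 1000 m; β in km⁻¹ = β in m⁻¹ × 1000):
φ = φ₀·exp(−β·Z) = 0.42 × exp(−0.518 × 1) = 0.42 × exp(−0.518)
  = 0.42 × 0.5957 = 0.2502

25.02%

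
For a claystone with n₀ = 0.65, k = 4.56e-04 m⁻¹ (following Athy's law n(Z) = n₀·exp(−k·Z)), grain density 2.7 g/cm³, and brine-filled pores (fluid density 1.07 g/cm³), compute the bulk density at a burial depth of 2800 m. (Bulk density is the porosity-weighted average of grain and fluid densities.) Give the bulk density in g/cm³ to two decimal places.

2.40 g/cm³

Working in km (1 km = 1000 m; k in km⁻¹ = k in m⁻¹ × 1000):
Porosity at depth: n = 0.65·exp(−0.456×2.8) = 0.65×0.2789 = 0.1813
Bulk density: ρ_b = (1−n)ρ_g + n·ρ_f = 0.8187×2.7 + 0.1813×1.07
       = 2.210 + 0.194 = 2.404 g/cm³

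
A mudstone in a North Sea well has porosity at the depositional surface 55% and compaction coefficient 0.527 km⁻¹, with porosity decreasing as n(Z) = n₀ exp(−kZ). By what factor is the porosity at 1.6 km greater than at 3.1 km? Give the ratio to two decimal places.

n(Z₁)/n(Z₂) = e^(−k·Z₁)/e^(−k·Z₂) = e^{k(Z₂−Z₁)}
= exp(0.527 × 1.5) = exp(0.7905) = 2.2045

2.20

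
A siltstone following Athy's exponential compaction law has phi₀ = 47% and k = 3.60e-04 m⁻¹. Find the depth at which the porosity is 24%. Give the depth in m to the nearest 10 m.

1870 m

Working in km (1 km = 1000 m; k in km⁻¹ = k in m⁻¹ × 1000):
Invert Athy's law: Z = ln(phi₀/phi) / k
Z = ln(0.47/0.24) / 0.36 = ln(1.958) / 0.36 = 0.6721 / 0.36 = 1.867 km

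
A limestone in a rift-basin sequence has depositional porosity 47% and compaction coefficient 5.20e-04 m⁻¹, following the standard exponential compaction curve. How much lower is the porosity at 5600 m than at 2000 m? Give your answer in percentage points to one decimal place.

Working in km (1 km = 1000 m; k in km⁻¹ = k in m⁻¹ × 1000):
φ(2) = 0.47·e^(−0.52×2) = 0.1661
φ(5.6) = 0.47·e^(−0.52×5.6) = 0.0256
Δφ = 0.1661 − 0.0256 = 0.1406

14.1 percentage points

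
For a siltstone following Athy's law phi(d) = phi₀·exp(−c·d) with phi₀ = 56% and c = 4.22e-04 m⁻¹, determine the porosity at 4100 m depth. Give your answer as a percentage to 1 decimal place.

Working in km (1 km = 1000 m; c in km⁻¹ = c in m⁻¹ × 1000):
phi = phi₀·exp(−c·d) = 0.56 × exp(−0.422 × 4.1) = 0.56 × exp(−1.73)
  = 0.56 × 0.1772 = 0.0993

9.9%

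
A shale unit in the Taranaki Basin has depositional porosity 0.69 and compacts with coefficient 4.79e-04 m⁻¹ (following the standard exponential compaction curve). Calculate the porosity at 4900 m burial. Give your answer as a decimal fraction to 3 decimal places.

0.066

Working in km (1 km = 1000 m; c in km⁻¹ = c in m⁻¹ × 1000):
phi = phi₀·exp(−c·d) = 0.69 × exp(−0.479 × 4.9) = 0.69 × exp(−2.347)
  = 0.69 × 0.0956 = 0.0660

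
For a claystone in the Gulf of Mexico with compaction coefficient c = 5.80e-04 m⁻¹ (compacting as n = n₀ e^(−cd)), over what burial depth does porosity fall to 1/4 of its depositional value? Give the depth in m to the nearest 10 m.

2390 m

Working in km (1 km = 1000 m; c in km⁻¹ = c in m⁻¹ × 1000):
n/n₀ = 1/4 ⇒ exp(−c·d) = 1/4 ⇒ d = ln(4) / c
d = 1.3863 / 0.58 = 2.390 km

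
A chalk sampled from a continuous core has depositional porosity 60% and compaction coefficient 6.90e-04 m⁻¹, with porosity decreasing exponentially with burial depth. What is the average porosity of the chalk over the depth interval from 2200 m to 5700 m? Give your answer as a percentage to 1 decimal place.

Working in km (1 km = 1000 m; c in km⁻¹ = c in m⁻¹ × 1000):
⟨φ⟩ = (1/(Z₂−Z₁)) ∫ φ₀ e^(−cZ) dZ = φ₀·(e^(−c·Z₁) − e^(−c·Z₂)) / (c·(Z₂−Z₁))
e^(−0.69×2.2) = 0.2191; e^(−0.69×5.7) = 0.0196
⟨φ⟩ = 0.6 × (0.2191 − 0.0196) / (0.69 × 3.5) = 0.6 × 0.0826 = 0.0496

5.0%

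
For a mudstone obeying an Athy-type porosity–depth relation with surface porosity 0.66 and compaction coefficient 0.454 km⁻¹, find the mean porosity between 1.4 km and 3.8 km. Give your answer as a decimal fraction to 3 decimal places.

0.213

⟨phi⟩ = (1/(z₂−z₁)) ∫ phi₀ e^(−kz) dz = phi₀·(e^(−k·z₁) − e^(−k·z₂)) / (k·(z₂−z₁))
e^(−0.454×1.4) = 0.5296; e^(−0.454×3.8) = 0.1781
⟨phi⟩ = 0.66 × (0.5296 − 0.1781) / (0.454 × 2.4) = 0.66 × 0.3226 = 0.2129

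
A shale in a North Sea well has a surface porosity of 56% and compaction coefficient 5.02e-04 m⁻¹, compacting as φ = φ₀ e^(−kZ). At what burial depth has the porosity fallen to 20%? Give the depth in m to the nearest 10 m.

Working in km (1 km = 1000 m; k in km⁻¹ = k in m⁻¹ × 1000):
Invert Athy's law: Z = ln(φ₀/φ) / k
Z = ln(0.56/0.2) / 0.502 = ln(2.8) / 0.502 = 1.0296 / 0.502 = 2.051 km

2050 m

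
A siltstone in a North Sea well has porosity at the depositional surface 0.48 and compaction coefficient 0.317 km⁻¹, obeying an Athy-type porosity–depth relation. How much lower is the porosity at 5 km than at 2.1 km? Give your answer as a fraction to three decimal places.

n(2.1) = 0.48·e^(−0.317×2.1) = 0.2467
n(5) = 0.48·e^(−0.317×5) = 0.0984
Δn = 0.2467 − 0.0984 = 0.1483

0.148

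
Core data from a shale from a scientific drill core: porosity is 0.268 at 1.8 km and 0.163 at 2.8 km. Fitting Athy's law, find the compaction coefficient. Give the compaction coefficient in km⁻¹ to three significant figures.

0.497 km⁻¹

Athy: phi(Z) = phi₀ e^(−kZ) ⇒ phi₁/phi₂ = e^{k(Z₂−Z₁)} ⇒ k = ln(phi₁/phi₂)/(Z₂−Z₁)
k = ln(0.268/0.163) / (2.8 − 1.8) = ln(1.644) / 1 = 0.4972 / 1 = 0.4972 km⁻¹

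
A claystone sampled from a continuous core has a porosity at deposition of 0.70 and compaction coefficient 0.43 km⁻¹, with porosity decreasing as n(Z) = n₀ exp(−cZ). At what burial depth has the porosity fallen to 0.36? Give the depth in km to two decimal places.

Invert Athy's law: Z = ln(n₀/n) / c
Z = ln(0.7/0.36) / 0.43 = ln(1.944) / 0.43 = 0.6650 / 0.43 = 1.546 km

1.55 km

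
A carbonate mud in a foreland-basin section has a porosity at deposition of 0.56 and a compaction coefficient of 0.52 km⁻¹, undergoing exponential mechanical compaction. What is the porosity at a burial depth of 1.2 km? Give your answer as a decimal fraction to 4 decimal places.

n = n₀·exp(−k·Z) = 0.56 × exp(−0.52 × 1.2) = 0.56 × exp(−0.624)
  = 0.56 × 0.5358 = 0.3000

0.3000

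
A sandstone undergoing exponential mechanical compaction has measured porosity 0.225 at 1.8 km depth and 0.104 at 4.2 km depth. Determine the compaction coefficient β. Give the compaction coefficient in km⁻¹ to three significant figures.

0.322 km⁻¹

Athy: φ(d) = φ₀ e^(−βd) ⇒ φ₁/φ₂ = e^{β(d₂−d₁)} ⇒ β = ln(φ₁/φ₂)/(d₂−d₁)
β = ln(0.225/0.104) / (4.2 − 1.8) = ln(2.163) / 2.4 = 0.7717 / 2.4 = 0.3215 km⁻¹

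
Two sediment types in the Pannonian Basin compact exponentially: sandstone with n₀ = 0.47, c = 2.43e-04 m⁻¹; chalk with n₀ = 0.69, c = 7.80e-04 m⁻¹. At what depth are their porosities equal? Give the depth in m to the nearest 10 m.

720 m

Working in km (1 km = 1000 m; c in km⁻¹ = c in m⁻¹ × 1000):
Set n₀ₐ e^(−cₐz) = n₀ᵦ e^(−cᵦz) ⇒ ln(n₀ₐ/n₀ᵦ) = (cₐ − cᵦ)·z
z = ln(0.47/0.69) / (0.243 − 0.78) = -0.3840 / -0.537 = 0.715 km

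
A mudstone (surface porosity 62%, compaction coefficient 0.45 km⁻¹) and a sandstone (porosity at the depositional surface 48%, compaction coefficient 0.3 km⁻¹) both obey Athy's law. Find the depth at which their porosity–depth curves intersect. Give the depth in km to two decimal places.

1.71 km

Set n₀ₐ e^(−βₐz) = n₀ᵦ e^(−βᵦz) ⇒ ln(n₀ₐ/n₀ᵦ) = (βₐ − βᵦ)·z
z = ln(0.62/0.48) / (0.45 − 0.3) = 0.2559 / 0.15 = 1.706 km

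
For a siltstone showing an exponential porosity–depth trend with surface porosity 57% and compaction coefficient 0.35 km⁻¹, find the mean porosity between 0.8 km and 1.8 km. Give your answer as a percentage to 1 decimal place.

⟨n⟩ = (1/(Z₂−Z₁)) ∫ n₀ e^(−cZ) dZ = n₀·(e^(−c·Z₁) − e^(−c·Z₂)) / (c·(Z₂−Z₁))
e^(−0.35×0.8) = 0.7558; e^(−0.35×1.8) = 0.5326
⟨n⟩ = 0.57 × (0.7558 − 0.5326) / (0.35 × 1) = 0.57 × 0.6377 = 0.3635

36.3%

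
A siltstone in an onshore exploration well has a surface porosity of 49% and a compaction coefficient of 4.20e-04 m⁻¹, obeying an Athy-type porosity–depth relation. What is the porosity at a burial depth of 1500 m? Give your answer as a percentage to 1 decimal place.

26.1%

Working in km (1 km = 1000 m; k in km⁻¹ = k in m⁻¹ × 1000):
phi = phi₀·exp(−k·d) = 0.49 × exp(−0.42 × 1.5) = 0.49 × exp(−0.63)
  = 0.49 × 0.5326 = 0.2610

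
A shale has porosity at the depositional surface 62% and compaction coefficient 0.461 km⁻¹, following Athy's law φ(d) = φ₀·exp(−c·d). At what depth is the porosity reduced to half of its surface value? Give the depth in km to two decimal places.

φ/φ₀ = 1/2 ⇒ exp(−c·d) = 1/2 ⇒ d = ln(2) / c
d = 0.6931 / 0.461 = 1.504 km

1.50 km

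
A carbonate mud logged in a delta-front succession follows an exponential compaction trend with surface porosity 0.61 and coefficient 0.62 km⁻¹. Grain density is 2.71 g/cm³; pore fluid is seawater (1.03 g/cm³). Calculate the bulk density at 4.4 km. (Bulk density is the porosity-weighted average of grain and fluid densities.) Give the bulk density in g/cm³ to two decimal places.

2.64 g/cm³

Porosity at depth: phi = 0.61·exp(−0.62×4.4) = 0.61×0.0653 = 0.0399
Bulk density: ρ_b = (1−phi)ρ_g + phi·ρ_f = 0.9601×2.71 + 0.0399×1.03
       = 2.602 + 0.041 = 2.643 g/cm³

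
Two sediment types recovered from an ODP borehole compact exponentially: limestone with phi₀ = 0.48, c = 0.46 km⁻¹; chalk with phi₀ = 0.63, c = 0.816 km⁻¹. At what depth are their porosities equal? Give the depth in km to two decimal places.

0.76 km

Set phi₀ₐ e^(−cₐd) = phi₀ᵦ e^(−cᵦd) ⇒ ln(phi₀ₐ/phi₀ᵦ) = (cₐ − cᵦ)·d
d = ln(0.48/0.63) / (0.46 − 0.816) = -0.2719 / -0.356 = 0.764 km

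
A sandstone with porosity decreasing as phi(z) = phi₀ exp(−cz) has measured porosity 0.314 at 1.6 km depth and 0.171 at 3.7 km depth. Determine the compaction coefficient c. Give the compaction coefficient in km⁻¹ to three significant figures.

Athy: phi(z) = phi₀ e^(−cz) ⇒ phi₁/phi₂ = e^{c(z₂−z₁)} ⇒ c = ln(phi₁/phi₂)/(z₂−z₁)
c = ln(0.314/0.171) / (3.7 − 1.6) = ln(1.836) / 2.1 = 0.6077 / 2.1 = 0.2894 km⁻¹

0.289 km⁻¹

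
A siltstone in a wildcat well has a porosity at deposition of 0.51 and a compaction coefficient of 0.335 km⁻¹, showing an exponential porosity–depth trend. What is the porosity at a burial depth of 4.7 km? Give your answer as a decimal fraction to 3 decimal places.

0.106

n = n₀·exp(−β·z) = 0.51 × exp(−0.335 × 4.7) = 0.51 × exp(−1.575)
  = 0.51 × 0.2071 = 0.1056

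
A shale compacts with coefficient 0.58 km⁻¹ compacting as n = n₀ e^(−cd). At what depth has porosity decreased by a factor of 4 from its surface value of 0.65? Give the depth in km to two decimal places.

2.39 km

n/n₀ = 1/4 ⇒ exp(−c·d) = 1/4 ⇒ d = ln(4) / c
d = 1.3863 / 0.58 = 2.390 km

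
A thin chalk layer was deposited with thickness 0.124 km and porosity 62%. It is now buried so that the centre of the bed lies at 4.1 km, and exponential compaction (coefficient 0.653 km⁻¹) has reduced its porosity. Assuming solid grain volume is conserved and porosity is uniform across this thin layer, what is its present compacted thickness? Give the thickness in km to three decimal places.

Porosity at 4.1 km: phi = 0.62·exp(−0.653×4.1) = 0.0426
Solid-volume conservation: h(1−phi) = h₀(1−phi₀) ⇒ h = h₀·(1−phi₀)/(1−phi)
h = 0.124 × (1 − 0.62)/(1 − 0.0426) = 0.124 × 0.3969 = 0.0492 km

0.049 km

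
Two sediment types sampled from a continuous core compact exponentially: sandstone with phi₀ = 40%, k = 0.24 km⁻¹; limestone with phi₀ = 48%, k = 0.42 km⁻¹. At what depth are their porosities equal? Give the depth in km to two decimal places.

Set phi₀ₐ e^(−kₐd) = phi₀ᵦ e^(−kᵦd) ⇒ ln(phi₀ₐ/phi₀ᵦ) = (kₐ − kᵦ)·d
d = ln(0.4/0.48) / (0.24 − 0.42) = -0.1823 / -0.18 = 1.013 km

1.01 km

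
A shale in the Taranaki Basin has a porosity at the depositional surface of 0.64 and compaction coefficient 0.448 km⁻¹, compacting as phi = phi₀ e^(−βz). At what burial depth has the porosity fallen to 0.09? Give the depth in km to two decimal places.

4.38 km

Invert Athy's law: z = ln(phi₀/phi) / β
z = ln(0.64/0.09) / 0.448 = ln(7.111) / 0.448 = 1.9617 / 0.448 = 4.379 km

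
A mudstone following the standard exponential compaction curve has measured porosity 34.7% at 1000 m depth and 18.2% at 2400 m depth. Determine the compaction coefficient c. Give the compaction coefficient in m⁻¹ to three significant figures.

Working in km (1 km = 1000 m; c in km⁻¹ = c in m⁻¹ × 1000):
Athy: n(z) = n₀ e^(−cz) ⇒ n₁/n₂ = e^{c(z₂−z₁)} ⇒ c = ln(n₁/n₂)/(z₂−z₁)
c = ln(0.347/0.182) / (2.4 − 1) = ln(1.907) / 1.4 = 0.6453 / 1.4 = 0.4609 km⁻¹

0.000461 m⁻¹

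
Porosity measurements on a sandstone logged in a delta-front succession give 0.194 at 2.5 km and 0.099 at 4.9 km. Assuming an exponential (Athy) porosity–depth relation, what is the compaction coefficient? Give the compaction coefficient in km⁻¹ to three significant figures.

0.280 km⁻¹

Athy: φ(Z) = φ₀ e^(−βZ) ⇒ φ₁/φ₂ = e^{β(Z₂−Z₁)} ⇒ β = ln(φ₁/φ₂)/(Z₂−Z₁)
β = ln(0.194/0.099) / (4.9 − 2.5) = ln(1.96) / 2.4 = 0.6727 / 2.4 = 0.2803 km⁻¹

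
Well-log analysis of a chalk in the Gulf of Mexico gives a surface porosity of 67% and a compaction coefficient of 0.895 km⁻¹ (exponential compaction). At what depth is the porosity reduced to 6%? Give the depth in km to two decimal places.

2.70 km

Invert Athy's law: d = ln(φ₀/φ) / k
d = ln(0.67/0.06) / 0.895 = ln(11.17) / 0.895 = 2.4129 / 0.895 = 2.696 km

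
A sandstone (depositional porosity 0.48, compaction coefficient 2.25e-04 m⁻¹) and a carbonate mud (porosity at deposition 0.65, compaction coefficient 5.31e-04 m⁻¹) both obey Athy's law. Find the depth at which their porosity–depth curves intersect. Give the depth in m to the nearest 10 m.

Working in km (1 km = 1000 m; k in km⁻¹ = k in m⁻¹ × 1000):
Set φ₀ₐ e^(−kₐz) = φ₀ᵦ e^(−kᵦz) ⇒ ln(φ₀ₐ/φ₀ᵦ) = (kₐ − kᵦ)·z
z = ln(0.48/0.65) / (0.225 − 0.531) = -0.3032 / -0.306 = 0.991 km

990 m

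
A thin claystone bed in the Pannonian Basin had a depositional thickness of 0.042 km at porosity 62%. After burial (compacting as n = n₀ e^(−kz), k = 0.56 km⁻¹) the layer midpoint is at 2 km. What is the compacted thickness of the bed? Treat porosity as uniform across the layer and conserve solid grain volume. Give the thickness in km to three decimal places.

Porosity at 2 km: n = 0.62·exp(−0.56×2) = 0.2023
Solid-volume conservation: h(1−n) = h₀(1−n₀) ⇒ h = h₀·(1−n₀)/(1−n)
h = 0.042 × (1 − 0.62)/(1 − 0.2023) = 0.042 × 0.4764 = 0.0200 km

0.020 km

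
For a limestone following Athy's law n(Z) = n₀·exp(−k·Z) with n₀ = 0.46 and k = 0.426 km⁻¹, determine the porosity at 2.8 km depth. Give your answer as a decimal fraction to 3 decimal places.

0.140

n = n₀·exp(−k·Z) = 0.46 × exp(−0.426 × 2.8) = 0.46 × exp(−1.193)
  = 0.46 × 0.3034 = 0.1396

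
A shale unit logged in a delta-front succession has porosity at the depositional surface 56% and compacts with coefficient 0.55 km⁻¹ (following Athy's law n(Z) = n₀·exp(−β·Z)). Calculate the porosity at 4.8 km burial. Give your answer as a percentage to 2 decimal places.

n = n₀·exp(−β·Z) = 0.56 × exp(−0.55 × 4.8) = 0.56 × exp(−2.64)
  = 0.56 × 0.0714 = 0.0400

4.00%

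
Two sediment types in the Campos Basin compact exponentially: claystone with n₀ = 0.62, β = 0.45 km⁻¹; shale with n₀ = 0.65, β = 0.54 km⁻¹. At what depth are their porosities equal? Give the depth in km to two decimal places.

0.53 km

Set n₀ₐ e^(−βₐz) = n₀ᵦ e^(−βᵦz) ⇒ ln(n₀ₐ/n₀ᵦ) = (βₐ − βᵦ)·z
z = ln(0.62/0.65) / (0.45 − 0.54) = -0.0473 / -0.09 = 0.525 km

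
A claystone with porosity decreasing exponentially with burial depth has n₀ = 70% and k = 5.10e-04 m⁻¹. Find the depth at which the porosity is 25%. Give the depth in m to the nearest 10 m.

2020 m

Working in km (1 km = 1000 m; k in km⁻¹ = k in m⁻¹ × 1000):
Invert Athy's law: d = ln(n₀/n) / k
d = ln(0.7/0.25) / 0.51 = ln(2.8) / 0.51 = 1.0296 / 0.51 = 2.019 km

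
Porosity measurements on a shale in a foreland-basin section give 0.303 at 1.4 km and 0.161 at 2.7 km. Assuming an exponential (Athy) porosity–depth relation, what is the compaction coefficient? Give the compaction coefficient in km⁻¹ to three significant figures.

0.486 km⁻¹

Athy: n(d) = n₀ e^(−βd) ⇒ n₁/n₂ = e^{β(d₂−d₁)} ⇒ β = ln(n₁/n₂)/(d₂−d₁)
β = ln(0.303/0.161) / (2.7 − 1.4) = ln(1.882) / 1.3 = 0.6323 / 1.3 = 0.4864 km⁻¹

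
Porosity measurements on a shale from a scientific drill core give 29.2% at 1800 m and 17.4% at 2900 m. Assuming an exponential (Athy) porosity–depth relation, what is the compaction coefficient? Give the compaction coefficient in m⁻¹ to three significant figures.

Working in km (1 km = 1000 m; β in km⁻¹ = β in m⁻¹ × 1000):
Athy: phi(d) = phi₀ e^(−βd) ⇒ phi₁/phi₂ = e^{β(d₂−d₁)} ⇒ β = ln(phi₁/phi₂)/(d₂−d₁)
β = ln(0.292/0.174) / (2.9 − 1.8) = ln(1.678) / 1.1 = 0.5177 / 1.1 = 0.4706 km⁻¹

0.000471 m⁻¹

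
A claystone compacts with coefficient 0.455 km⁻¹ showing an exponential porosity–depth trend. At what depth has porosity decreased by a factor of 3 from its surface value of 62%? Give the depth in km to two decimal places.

phi/phi₀ = 1/3 ⇒ exp(−β·z) = 1/3 ⇒ z = ln(3) / β
z = 1.0986 / 0.455 = 2.415 km

2.41 km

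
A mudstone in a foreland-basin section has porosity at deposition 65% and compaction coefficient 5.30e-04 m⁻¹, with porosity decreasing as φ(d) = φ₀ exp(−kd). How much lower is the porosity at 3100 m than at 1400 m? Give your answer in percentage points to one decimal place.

18.4 percentage points

Working in km (1 km = 1000 m; k in km⁻¹ = k in m⁻¹ × 1000):
φ(1.4) = 0.65·e^(−0.53×1.4) = 0.3095
φ(3.1) = 0.65·e^(−0.53×3.1) = 0.1257
Δφ = 0.3095 − 0.1257 = 0.1838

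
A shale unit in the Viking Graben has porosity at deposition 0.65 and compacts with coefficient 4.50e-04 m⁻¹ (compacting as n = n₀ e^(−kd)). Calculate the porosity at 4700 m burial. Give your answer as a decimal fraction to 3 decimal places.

Working in km (1 km = 1000 m; k in km⁻¹ = k in m⁻¹ × 1000):
n = n₀·exp(−k·d) = 0.65 × exp(−0.45 × 4.7) = 0.65 × exp(−2.115)
  = 0.65 × 0.1206 = 0.0784

0.078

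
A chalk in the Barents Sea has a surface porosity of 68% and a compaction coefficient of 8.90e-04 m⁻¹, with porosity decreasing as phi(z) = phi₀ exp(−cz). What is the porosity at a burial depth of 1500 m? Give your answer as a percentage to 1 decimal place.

Working in km (1 km = 1000 m; c in km⁻¹ = c in m⁻¹ × 1000):
phi = phi₀·exp(−c·z) = 0.68 × exp(−0.89 × 1.5) = 0.68 × exp(−1.335)
  = 0.68 × 0.2632 = 0.1789

17.9%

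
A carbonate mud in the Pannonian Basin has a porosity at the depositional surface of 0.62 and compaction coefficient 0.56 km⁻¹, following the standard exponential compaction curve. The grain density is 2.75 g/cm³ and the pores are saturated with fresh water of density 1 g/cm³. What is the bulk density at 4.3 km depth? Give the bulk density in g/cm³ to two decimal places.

Porosity at depth: φ = 0.62·exp(−0.56×4.3) = 0.62×0.0900 = 0.0558
Bulk density: ρ_b = (1−φ)ρ_g + φ·ρ_f = 0.9442×2.75 + 0.0558×1
       = 2.597 + 0.056 = 2.652 g/cm³

2.65 g/cm³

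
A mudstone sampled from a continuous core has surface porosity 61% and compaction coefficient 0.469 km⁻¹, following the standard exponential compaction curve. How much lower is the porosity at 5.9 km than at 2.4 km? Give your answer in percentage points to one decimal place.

16.0 percentage points

phi(2.4) = 0.61·e^(−0.469×2.4) = 0.1979
phi(5.9) = 0.61·e^(−0.469×5.9) = 0.0383
Δphi = 0.1979 − 0.0383 = 0.1596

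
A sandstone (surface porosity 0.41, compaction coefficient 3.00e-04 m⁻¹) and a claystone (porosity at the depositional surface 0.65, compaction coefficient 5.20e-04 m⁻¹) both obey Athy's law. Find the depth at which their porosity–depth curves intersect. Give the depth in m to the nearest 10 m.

2090 m

Working in km (1 km = 1000 m; β in km⁻¹ = β in m⁻¹ × 1000):
Set φ₀ₐ e^(−βₐZ) = φ₀ᵦ e^(−βᵦZ) ⇒ ln(φ₀ₐ/φ₀ᵦ) = (βₐ − βᵦ)·Z
Z = ln(0.41/0.65) / (0.3 − 0.52) = -0.4608 / -0.22 = 2.095 km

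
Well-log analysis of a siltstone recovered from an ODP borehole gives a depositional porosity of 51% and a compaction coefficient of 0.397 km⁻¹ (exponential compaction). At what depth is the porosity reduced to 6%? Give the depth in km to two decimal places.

5.39 km

Invert Athy's law: Z = ln(n₀/n) / β
Z = ln(0.51/0.06) / 0.397 = ln(8.5) / 0.397 = 2.1401 / 0.397 = 5.391 km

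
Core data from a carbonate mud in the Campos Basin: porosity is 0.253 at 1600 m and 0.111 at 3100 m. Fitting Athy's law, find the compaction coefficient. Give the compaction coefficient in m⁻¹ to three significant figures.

0.000549 m⁻¹

Working in km (1 km = 1000 m; c in km⁻¹ = c in m⁻¹ × 1000):
Athy: φ(z) = φ₀ e^(−cz) ⇒ φ₁/φ₂ = e^{c(z₂−z₁)} ⇒ c = ln(φ₁/φ₂)/(z₂−z₁)
c = ln(0.253/0.111) / (3.1 − 1.6) = ln(2.279) / 1.5 = 0.8239 / 1.5 = 0.5492 km⁻¹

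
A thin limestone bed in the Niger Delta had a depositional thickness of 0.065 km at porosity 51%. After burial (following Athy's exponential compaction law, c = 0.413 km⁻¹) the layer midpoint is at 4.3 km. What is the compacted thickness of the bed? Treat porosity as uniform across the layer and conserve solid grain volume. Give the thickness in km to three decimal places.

0.035 km

Porosity at 4.3 km: φ = 0.51·exp(−0.413×4.3) = 0.0864
Solid-volume conservation: h(1−φ) = h₀(1−φ₀) ⇒ h = h₀·(1−φ₀)/(1−φ)
h = 0.065 × (1 − 0.51)/(1 − 0.0864) = 0.065 × 0.5363 = 0.0349 km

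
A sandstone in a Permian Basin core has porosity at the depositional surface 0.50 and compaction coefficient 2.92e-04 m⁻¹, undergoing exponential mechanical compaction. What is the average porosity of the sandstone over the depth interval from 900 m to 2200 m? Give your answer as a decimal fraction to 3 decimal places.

Working in km (1 km = 1000 m; c in km⁻¹ = c in m⁻¹ × 1000):
⟨φ⟩ = (1/(Z₂−Z₁)) ∫ φ₀ e^(−cZ) dZ = φ₀·(e^(−c·Z₁) − e^(−c·Z₂)) / (c·(Z₂−Z₁))
e^(−0.292×0.9) = 0.7689; e^(−0.292×2.2) = 0.5260
⟨φ⟩ = 0.5 × (0.7689 − 0.5260) / (0.292 × 1.3) = 0.5 × 0.6398 = 0.3199

0.320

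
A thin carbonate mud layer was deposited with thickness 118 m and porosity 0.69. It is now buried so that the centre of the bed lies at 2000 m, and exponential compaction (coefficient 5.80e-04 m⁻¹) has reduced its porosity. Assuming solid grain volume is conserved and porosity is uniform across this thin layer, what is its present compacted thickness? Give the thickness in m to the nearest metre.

Working in km (1 km = 1000 m; k in km⁻¹ = k in m⁻¹ × 1000):
Porosity at 2 km: n = 0.69·exp(−0.58×2) = 0.2163
Solid-volume conservation: h(1−n) = h₀(1−n₀) ⇒ h = h₀·(1−n₀)/(1−n)
h = 0.118 × (1 − 0.69)/(1 − 0.2163) = 0.118 × 0.3956 = 0.0467 km

47 m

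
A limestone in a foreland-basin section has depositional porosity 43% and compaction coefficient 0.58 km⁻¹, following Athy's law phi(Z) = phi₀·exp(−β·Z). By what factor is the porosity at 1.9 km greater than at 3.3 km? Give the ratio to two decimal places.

2.25

phi(Z₁)/phi(Z₂) = e^(−β·Z₁)/e^(−β·Z₂) = e^{β(Z₂−Z₁)}
= exp(0.58 × 1.4) = exp(0.812) = 2.2524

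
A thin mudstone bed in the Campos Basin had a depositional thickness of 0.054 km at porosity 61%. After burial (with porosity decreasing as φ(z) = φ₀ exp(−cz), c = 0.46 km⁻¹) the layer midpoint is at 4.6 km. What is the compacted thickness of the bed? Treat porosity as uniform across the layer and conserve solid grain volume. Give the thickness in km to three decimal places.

Porosity at 4.6 km: φ = 0.61·exp(−0.46×4.6) = 0.0735
Solid-volume conservation: h(1−φ) = h₀(1−φ₀) ⇒ h = h₀·(1−φ₀)/(1−φ)
h = 0.054 × (1 − 0.61)/(1 − 0.0735) = 0.054 × 0.4209 = 0.0227 km

0.023 km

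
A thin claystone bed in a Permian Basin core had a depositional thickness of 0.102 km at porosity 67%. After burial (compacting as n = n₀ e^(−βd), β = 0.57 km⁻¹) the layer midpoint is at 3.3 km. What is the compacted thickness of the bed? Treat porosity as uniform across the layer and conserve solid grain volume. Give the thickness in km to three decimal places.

Porosity at 3.3 km: n = 0.67·exp(−0.57×3.3) = 0.1021
Solid-volume conservation: h(1−n) = h₀(1−n₀) ⇒ h = h₀·(1−n₀)/(1−n)
h = 0.102 × (1 − 0.67)/(1 − 0.1021) = 0.102 × 0.3675 = 0.0375 km

0.037 km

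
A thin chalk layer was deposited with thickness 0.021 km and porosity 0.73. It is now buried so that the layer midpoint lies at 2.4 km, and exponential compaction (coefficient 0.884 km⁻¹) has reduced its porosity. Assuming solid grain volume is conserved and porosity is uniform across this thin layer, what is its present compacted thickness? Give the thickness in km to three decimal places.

Porosity at 2.4 km: φ = 0.73·exp(−0.884×2.4) = 0.0875
Solid-volume conservation: h(1−φ) = h₀(1−φ₀) ⇒ h = h₀·(1−φ₀)/(1−φ)
h = 0.021 × (1 − 0.73)/(1 − 0.0875) = 0.021 × 0.2959 = 0.0062 km

0.006 km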